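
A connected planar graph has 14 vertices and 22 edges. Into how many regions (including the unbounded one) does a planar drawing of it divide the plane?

10

Euler's formula for a connected plane graph: V − E + F = 2, so F = 2 − 14 + 22 = 10.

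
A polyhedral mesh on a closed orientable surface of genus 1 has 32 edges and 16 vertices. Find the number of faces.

16

For a closed orientable surface of genus 1, χ = 2 − 2·1 = 0.
F = 0 − V + E = 0 − 16 + 32 = 16.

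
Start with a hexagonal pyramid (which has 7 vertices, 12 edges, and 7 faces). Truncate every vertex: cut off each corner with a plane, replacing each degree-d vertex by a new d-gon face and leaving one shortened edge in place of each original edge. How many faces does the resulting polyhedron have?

14

Truncation replaces each original edge-end by a new vertex, so V′ = 2E = 24.
Each original edge survives, and each old vertex of degree d contributes d new edges; summing degrees gives Σd = 2E, so E′ = E + 2E = 3E = 36.
Each original face survives and each original vertex becomes one new face: F′ = F + V = 14.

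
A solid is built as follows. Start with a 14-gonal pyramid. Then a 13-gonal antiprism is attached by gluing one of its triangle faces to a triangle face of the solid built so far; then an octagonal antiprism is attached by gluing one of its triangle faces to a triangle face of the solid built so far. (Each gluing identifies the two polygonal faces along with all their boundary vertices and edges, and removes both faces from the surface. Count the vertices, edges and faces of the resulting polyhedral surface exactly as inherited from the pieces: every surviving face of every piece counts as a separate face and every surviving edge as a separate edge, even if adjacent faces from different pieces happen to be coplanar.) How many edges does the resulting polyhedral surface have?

106

A 14-gonal pyramid: V=15, E=28, F=15.
Attach a 13-gonal antiprism (V=26, E=52, F=28) along a 3-gon: merge 3 vertices and 3 edges, delete both glued faces → V=38, E=77, F=41.
Attach an octagonal antiprism (V=16, E=32, F=18) along a 3-gon: merge 3 vertices and 3 edges, delete both glued faces → V=51, E=106, F=57.
Check: V − E + F = 51 − 106 + 57 = 2.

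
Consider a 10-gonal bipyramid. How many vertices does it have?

12

A bipyramid over an n-gon has 2n triangular faces and n + 2 vertices: V = 10 + 2 = 12, E = 3·10 = 30, F = 2·10 = 20.
Check: V − E + F = 12 − 30 + 20 = 2.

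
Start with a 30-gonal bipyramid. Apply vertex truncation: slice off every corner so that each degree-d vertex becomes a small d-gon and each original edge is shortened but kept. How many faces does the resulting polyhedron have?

The base solid has V = 32, E = 90, F = 60.
Truncation replaces each original edge-end by a new vertex, so V′ = 2E = 180.
Each original edge survives, and each old vertex of degree d contributes d new edges; summing degrees gives Σd = 2E, so E′ = E + 2E = 3E = 270.
Each original face survives and each original vertex becomes one new face: F′ = F + V = 92.

92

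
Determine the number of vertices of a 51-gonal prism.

102

A prism on an n-gon has two n-gon bases and n rectangular sides: V = 2·51 = 102, E = 3·51 = 153, F = 51 + 2 = 53.
Check: V − E + F = 102 − 153 + 53 = 2.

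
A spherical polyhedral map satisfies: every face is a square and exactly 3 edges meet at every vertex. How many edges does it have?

Each face has 4 edges and each edge borders two faces, so 2E = 4F.
Each vertex has degree 3, so 3V = 2E and hence V = 4F/3.
Euler: V − E + F = 2 ⇒ (4F/3) − (4F/2) + F = 2.
Multiply by 6: (8 − 12 + 6)F = 12, i.e. 2F = 12.
So F = 6, E = 4·6/2 = 12, V = 4·6/3 = 8.

12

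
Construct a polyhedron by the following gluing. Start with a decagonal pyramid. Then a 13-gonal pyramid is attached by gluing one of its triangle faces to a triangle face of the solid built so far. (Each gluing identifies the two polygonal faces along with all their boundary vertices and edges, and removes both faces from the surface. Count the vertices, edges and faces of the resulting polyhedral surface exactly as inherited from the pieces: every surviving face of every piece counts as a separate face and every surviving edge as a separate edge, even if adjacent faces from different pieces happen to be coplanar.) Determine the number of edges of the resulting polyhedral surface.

A decagonal pyramid: V=11, E=20, F=11.
Attach a 13-gonal pyramid (V=14, E=26, F=14) along a 3-gon: merge 3 vertices and 3 edges, delete both glued faces → V=22, E=43, F=23.
Check: V − E + F = 22 − 43 + 23 = 2.

43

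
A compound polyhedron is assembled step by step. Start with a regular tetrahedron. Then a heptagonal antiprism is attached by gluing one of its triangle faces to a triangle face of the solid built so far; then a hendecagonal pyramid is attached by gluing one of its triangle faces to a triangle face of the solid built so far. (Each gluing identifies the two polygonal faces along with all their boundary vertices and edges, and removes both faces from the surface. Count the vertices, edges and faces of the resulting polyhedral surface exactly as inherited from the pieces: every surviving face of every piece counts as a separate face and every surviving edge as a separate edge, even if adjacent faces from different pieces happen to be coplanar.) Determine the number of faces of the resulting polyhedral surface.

28

A regular tetrahedron: V=4, E=6, F=4.
Attach a heptagonal antiprism (V=14, E=28, F=16) along a 3-gon: merge 3 vertices and 3 edges, delete both glued faces → V=15, E=31, F=18.
Attach a hendecagonal pyramid (V=12, E=22, F=12) along a 3-gon: merge 3 vertices and 3 edges, delete both glued faces → V=24, E=50, F=28.
Check: V − E + F = 24 − 50 + 28 = 2.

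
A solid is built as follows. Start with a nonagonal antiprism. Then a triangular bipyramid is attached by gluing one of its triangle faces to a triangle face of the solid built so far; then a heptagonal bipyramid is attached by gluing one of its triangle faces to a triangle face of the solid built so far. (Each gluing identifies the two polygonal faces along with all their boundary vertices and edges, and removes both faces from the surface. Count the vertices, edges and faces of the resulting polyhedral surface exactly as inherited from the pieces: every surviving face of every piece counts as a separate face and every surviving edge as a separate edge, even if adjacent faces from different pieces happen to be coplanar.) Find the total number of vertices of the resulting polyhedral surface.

A nonagonal antiprism: V=18, E=36, F=20.
Attach a triangular bipyramid (V=5, E=9, F=6) along a 3-gon: merge 3 vertices and 3 edges, delete both glued faces → V=20, E=42, F=24.
Attach a heptagonal bipyramid (V=9, E=21, F=14) along a 3-gon: merge 3 vertices and 3 edges, delete both glued faces → V=26, E=60, F=36.
Check: V − E + F = 26 − 60 + 36 = 2.

26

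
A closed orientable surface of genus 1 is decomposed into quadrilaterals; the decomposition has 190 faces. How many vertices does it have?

190

χ = 2 − 2·1 = 0, and every face is a square so 4F = 2E.
E = 4·190/2 = 380. Then V = 0 + E − F = 0 + 380 − 190 = 190.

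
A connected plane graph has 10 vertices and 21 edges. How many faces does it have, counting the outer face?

13

Euler's formula for a connected plane graph: V − E + F = 2, so F = 2 − 10 + 21 = 13.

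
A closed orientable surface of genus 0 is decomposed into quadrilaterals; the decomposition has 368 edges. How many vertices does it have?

186

χ = 2 − 2·0 = 2, and every face is a square so 4F = 2E.
F = 2E/4 = 184. Then V = 2 + E − F = 2 + 368 − 184 = 186.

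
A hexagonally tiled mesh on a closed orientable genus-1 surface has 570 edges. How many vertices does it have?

380

χ = 2 − 2·1 = 0, and every face is a hexagon so 6F = 2E.
F = 2E/6 = 190. Then V = 0 + E − F = 0 + 570 − 190 = 380.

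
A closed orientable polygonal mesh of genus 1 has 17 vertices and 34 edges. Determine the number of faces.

For a closed orientable surface of genus 1, χ = 2 − 2·1 = 0.
F = 0 − V + E = 0 − 17 + 34 = 17.

17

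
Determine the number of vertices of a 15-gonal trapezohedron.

The n-trapezohedron (dual of the n-antiprism) has V = 2·15 + 2 = 32, E = 4·15 = 60, F = 2·15 = 30.

32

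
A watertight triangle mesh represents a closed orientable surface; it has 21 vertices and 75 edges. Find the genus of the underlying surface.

Every face is a triangle and each edge borders two faces, so 3F = 2·75, giving F = 50.
χ = V − E + F = 21 − 75 + 50 = -4.
For a closed orientable surface χ = 2 − 2g, so g = (2 − (-4))/2 = 3.

3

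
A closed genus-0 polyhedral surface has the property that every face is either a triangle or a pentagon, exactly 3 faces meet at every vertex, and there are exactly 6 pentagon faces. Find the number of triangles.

Let x be the number of triangles; then F = 6 + x.
Edge–face incidences: 2E = 5·6 + 3·x = 30 + 3x.
Every vertex has degree 3, so 3V = 2E.
Euler: V − E + F = 2 ⇒ (2E)/3 − E + (6 + x) = 2.
Multiply by 6: 2·(2E) − 3·(2E) + 6·(6 + x) = 12, i.e. 36 + 6x − (30 + 3x) = 12.
Collecting terms: 3x + 6 = 12, so 3x = 6, so x = 2.
Then 2E = 30 + 3·2 = 36, so E = 18, V = 2E/3 = 12, F = 6 + 2 = 8.

2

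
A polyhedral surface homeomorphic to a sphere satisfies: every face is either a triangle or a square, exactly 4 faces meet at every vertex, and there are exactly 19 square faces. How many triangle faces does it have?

8

Let x be the number of triangles; then F = 19 + x.
Edge–face incidences: 2E = 4·19 + 3·x = 76 + 3x.
Every vertex has degree 4, so 4V = 2E.
Euler: V − E + F = 2 ⇒ (2E)/4 − E + (19 + x) = 2.
Multiply by 8: 2·(2E) − 4·(2E) + 8·(19 + x) = 16, i.e. 152 + 8x − 2·(76 + 3x) = 16.
Collecting terms: 2x = 16, so x = 8.
Then 2E = 76 + 3·8 = 100, so E = 50, V = 2E/4 = 25, F = 19 + 8 = 27.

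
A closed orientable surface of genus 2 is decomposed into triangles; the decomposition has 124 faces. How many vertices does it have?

χ = 2 − 2·2 = -2, and every face is a triangle so 3F = 2E.
E = 3·124/2 = 186. Then V = -2 + E − F = -2 + 186 − 124 = 60.

60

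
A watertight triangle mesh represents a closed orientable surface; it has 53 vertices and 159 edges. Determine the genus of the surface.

Every face is a triangle and each edge borders two faces, so 3F = 2·159, giving F = 106.
χ = V − E + F = 53 − 159 + 106 = 0.
For a closed orientable surface χ = 2 − 2g, so g = (2 − (0))/2 = 1.

1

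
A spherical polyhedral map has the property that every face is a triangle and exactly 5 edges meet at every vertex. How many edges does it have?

Each face has 3 edges and each edge borders two faces, so 2E = 3F.
Each vertex has degree 5, so 5V = 2E and hence V = 3F/5.
Euler: V − E + F = 2 ⇒ (3F/5) − (3F/2) + F = 2.
Multiply by 10: (6 − 15 + 10)F = 20, i.e. 1F = 20.
So F = 20, E = 3·20/2 = 30, V = 3·20/5 = 12.

30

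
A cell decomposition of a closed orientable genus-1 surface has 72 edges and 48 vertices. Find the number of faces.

For a closed orientable surface of genus 1, χ = 2 − 2·1 = 0.
F = 0 − V + E = 0 − 48 + 72 = 24.

24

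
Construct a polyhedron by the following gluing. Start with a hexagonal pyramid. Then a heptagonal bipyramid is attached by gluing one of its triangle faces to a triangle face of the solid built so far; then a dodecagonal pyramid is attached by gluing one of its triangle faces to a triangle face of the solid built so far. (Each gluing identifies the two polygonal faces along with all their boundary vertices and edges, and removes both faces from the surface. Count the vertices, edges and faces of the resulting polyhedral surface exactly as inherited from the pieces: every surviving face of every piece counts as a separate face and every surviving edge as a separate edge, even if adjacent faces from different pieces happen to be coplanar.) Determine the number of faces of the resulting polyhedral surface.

A hexagonal pyramid: V=7, E=12, F=7.
Attach a heptagonal bipyramid (V=9, E=21, F=14) along a 3-gon: merge 3 vertices and 3 edges, delete both glued faces → V=13, E=30, F=19.
Attach a dodecagonal pyramid (V=13, E=24, F=13) along a 3-gon: merge 3 vertices and 3 edges, delete both glued faces → V=23, E=51, F=30.
Check: V − E + F = 23 − 51 + 30 = 2.

30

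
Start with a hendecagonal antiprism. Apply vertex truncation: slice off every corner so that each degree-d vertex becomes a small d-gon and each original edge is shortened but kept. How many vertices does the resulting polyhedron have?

88

The base solid has V = 22, E = 44, F = 24.
Truncation replaces each original edge-end by a new vertex, so V′ = 2E = 88.
Each original edge survives, and each old vertex of degree d contributes d new edges; summing degrees gives Σd = 2E, so E′ = E + 2E = 3E = 132.
Each original face survives and each original vertex becomes one new face: F′ = F + V = 46.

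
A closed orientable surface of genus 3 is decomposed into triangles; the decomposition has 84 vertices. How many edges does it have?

χ = 2 − 2·3 = -4, and every face is a triangle so 3F = 2E.
V − E + F = -4 with E = 3F/2 gives 84 − (3/2 − 1)·F = -4, so F = 176 and E = 264.

264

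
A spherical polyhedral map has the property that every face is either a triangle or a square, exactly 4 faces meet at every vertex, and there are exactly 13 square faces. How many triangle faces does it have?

Let x be the number of triangles; then F = 13 + x.
Edge–face incidences: 2E = 4·13 + 3·x = 52 + 3x.
Every vertex has degree 4, so 4V = 2E.
Euler: V − E + F = 2 ⇒ (2E)/4 − E + (13 + x) = 2.
Multiply by 8: 2·(2E) − 4·(2E) + 8·(13 + x) = 16, i.e. 104 + 8x − 2·(52 + 3x) = 16.
Collecting terms: 2x = 16, so x = 8.
Then 2E = 52 + 3·8 = 76, so E = 38, V = 2E/4 = 19, F = 13 + 8 = 21.

8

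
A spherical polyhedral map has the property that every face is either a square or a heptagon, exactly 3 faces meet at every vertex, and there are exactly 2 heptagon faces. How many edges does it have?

21

Let x be the number of squares; then F = 2 + x.
Edge–face incidences: 2E = 7·2 + 4·x = 14 + 4x.
Every vertex has degree 3, so 3V = 2E.
Euler: V − E + F = 2 ⇒ (2E)/3 − E + (2 + x) = 2.
Multiply by 6: 2·(2E) − 3·(2E) + 6·(2 + x) = 12, i.e. 12 + 6x − (14 + 4x) = 12.
Collecting terms: 2x − 2 = 12, so 2x = 14, so x = 7.
Then 2E = 14 + 4·7 = 42, so E = 21, V = 2E/3 = 14, F = 2 + 7 = 9.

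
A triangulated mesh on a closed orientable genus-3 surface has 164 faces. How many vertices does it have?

78

χ = 2 − 2·3 = -4, and every face is a triangle so 3F = 2E.
E = 3·164/2 = 246. Then V = -4 + E − F = -4 + 246 − 164 = 78.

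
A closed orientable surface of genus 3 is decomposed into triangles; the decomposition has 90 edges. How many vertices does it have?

χ = 2 − 2·3 = -4, and every face is a triangle so 3F = 2E.
F = 2E/3 = 60. Then V = -4 + E − F = -4 + 90 − 60 = 26.

26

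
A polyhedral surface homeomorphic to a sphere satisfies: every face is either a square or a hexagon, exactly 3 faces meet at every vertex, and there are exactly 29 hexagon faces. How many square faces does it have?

Let x be the number of squares; then F = 29 + x.
Edge–face incidences: 2E = 6·29 + 4·x = 174 + 4x.
Every vertex has degree 3, so 3V = 2E.
Euler: V − E + F = 2 ⇒ (2E)/3 − E + (29 + x) = 2.
Multiply by 6: 2·(2E) − 3·(2E) + 6·(29 + x) = 12, i.e. 174 + 6x − (174 + 4x) = 12.
Collecting terms: 2x = 12, so x = 6.
Then 2E = 174 + 4·6 = 198, so E = 99, V = 2E/3 = 66, F = 29 + 6 = 35.

6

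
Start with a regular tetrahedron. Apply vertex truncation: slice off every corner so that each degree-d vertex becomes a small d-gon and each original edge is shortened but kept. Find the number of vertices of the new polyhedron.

12

The base solid has V = 4, E = 6, F = 4.
Truncation replaces each original edge-end by a new vertex, so V′ = 2E = 12.
Each original edge survives, and each old vertex of degree d contributes d new edges; summing degrees gives Σd = 2E, so E′ = E + 2E = 3E = 18.
Each original face survives and each original vertex becomes one new face: F′ = F + V = 8.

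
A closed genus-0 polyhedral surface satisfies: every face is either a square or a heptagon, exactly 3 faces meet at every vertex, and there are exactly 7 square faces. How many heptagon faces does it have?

2

Let x be the number of heptagons; then F = 7 + x.
Edge–face incidences: 2E = 4·7 + 7·x = 28 + 7x.
Every vertex has degree 3, so 3V = 2E.
Euler: V − E + F = 2 ⇒ (2E)/3 − E + (7 + x) = 2.
Multiply by 6: 2·(2E) − 3·(2E) + 6·(7 + x) = 12, i.e. 42 + 6x − (28 + 7x) = 12.
Collecting terms: −x + 14 = 12, so −x = −2, so x = 2.
Then 2E = 28 + 7·2 = 42, so E = 21, V = 2E/3 = 14, F = 7 + 2 = 9.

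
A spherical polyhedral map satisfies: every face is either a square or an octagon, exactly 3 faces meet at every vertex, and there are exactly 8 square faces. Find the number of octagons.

2

Let x be the number of octagons; then F = 8 + x.
Edge–face incidences: 2E = 4·8 + 8·x = 32 + 8x.
Every vertex has degree 3, so 3V = 2E.
Euler: V − E + F = 2 ⇒ (2E)/3 − E + (8 + x) = 2.
Multiply by 6: 2·(2E) − 3·(2E) + 6·(8 + x) = 12, i.e. 48 + 6x − (32 + 8x) = 12.
Collecting terms: −2x + 16 = 12, so −2x = −4, so x = 2.
Then 2E = 32 + 8·2 = 48, so E = 24, V = 2E/3 = 16, F = 8 + 2 = 10.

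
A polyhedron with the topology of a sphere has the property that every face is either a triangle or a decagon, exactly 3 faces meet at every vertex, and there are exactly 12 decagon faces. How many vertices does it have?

Let x be the number of triangles; then F = 12 + x.
Edge–face incidences: 2E = 10·12 + 3·x = 120 + 3x.
Every vertex has degree 3, so 3V = 2E.
Euler: V − E + F = 2 ⇒ (2E)/3 − E + (12 + x) = 2.
Multiply by 6: 2·(2E) − 3·(2E) + 6·(12 + x) = 12, i.e. 72 + 6x − (120 + 3x) = 12.
Collecting terms: 3x − 48 = 12, so 3x = 60, so x = 20.
Then 2E = 120 + 3·20 = 180, so E = 90, V = 2E/3 = 60, F = 12 + 20 = 32.

60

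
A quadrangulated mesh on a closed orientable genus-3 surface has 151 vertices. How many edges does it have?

χ = 2 − 2·3 = -4, and every face is a square so 4F = 2E.
V − E + F = -4 with E = 4F/2 gives 151 − (4/2 − 1)·F = -4, so F = 155 and E = 310.

310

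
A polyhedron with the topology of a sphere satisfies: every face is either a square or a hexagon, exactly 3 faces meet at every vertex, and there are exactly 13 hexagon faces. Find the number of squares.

Let x be the number of squares; then F = 13 + x.
Edge–face incidences: 2E = 6·13 + 4·x = 78 + 4x.
Every vertex has degree 3, so 3V = 2E.
Euler: V − E + F = 2 ⇒ (2E)/3 − E + (13 + x) = 2.
Multiply by 6: 2·(2E) − 3·(2E) + 6·(13 + x) = 12, i.e. 78 + 6x − (78 + 4x) = 12.
Collecting terms: 2x = 12, so x = 6.
Then 2E = 78 + 4·6 = 102, so E = 51, V = 2E/3 = 34, F = 13 + 6 = 19.

6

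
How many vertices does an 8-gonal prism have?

A prism on an n-gon has two n-gon bases and n rectangular sides: V = 2·8 = 16, E = 3·8 = 24, F = 8 + 2 = 10.

16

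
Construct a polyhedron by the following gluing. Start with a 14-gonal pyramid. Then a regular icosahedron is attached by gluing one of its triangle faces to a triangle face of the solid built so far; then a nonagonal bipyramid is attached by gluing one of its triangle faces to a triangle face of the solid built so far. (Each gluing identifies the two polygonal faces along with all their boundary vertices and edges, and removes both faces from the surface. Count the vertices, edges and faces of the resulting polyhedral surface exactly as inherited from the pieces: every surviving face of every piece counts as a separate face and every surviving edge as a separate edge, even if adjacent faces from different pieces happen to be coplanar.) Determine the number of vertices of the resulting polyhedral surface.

32

A 14-gonal pyramid: V=15, E=28, F=15.
Attach a regular icosahedron (V=12, E=30, F=20) along a 3-gon: merge 3 vertices and 3 edges, delete both glued faces → V=24, E=55, F=33.
Attach a nonagonal bipyramid (V=11, E=27, F=18) along a 3-gon: merge 3 vertices and 3 edges, delete both glued faces → V=32, E=79, F=49.
Check: V − E + F = 32 − 79 + 49 = 2.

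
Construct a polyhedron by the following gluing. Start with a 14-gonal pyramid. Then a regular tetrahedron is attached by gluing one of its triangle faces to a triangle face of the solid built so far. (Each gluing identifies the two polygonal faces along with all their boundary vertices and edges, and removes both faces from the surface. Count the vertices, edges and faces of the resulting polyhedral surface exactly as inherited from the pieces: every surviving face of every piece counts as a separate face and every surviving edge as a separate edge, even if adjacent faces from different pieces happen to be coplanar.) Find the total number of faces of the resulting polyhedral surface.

17

A 14-gonal pyramid: V=15, E=28, F=15.
Attach a regular tetrahedron (V=4, E=6, F=4) along a 3-gon: merge 3 vertices and 3 edges, delete both glued faces → V=16, E=31, F=17.
Check: V − E + F = 16 − 31 + 17 = 2.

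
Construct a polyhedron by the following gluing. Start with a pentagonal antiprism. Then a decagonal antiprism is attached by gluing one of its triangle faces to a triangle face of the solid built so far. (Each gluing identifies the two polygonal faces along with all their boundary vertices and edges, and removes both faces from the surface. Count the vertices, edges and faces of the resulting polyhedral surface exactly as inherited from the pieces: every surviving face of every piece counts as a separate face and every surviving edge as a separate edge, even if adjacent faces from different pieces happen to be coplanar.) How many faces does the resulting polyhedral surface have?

32

A pentagonal antiprism: V=10, E=20, F=12.
Attach a decagonal antiprism (V=20, E=40, F=22) along a 3-gon: merge 3 vertices and 3 edges, delete both glued faces → V=27, E=57, F=32.
Check: V − E + F = 27 − 57 + 32 = 2.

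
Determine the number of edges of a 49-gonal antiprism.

196

An antiprism on an n-gon has two n-gon caps and 2n triangles: V = 2·49 = 98, E = 4·49 = 196, F = 2·49 + 2 = 100.
Check: V − E + F = 98 − 196 + 100 = 2.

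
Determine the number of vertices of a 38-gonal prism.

76

A prism on an n-gon has two n-gon bases and n rectangular sides: V = 2·38 = 76, E = 3·38 = 114, F = 38 + 2 = 40.
Check: V − E + F = 76 − 114 + 40 = 2.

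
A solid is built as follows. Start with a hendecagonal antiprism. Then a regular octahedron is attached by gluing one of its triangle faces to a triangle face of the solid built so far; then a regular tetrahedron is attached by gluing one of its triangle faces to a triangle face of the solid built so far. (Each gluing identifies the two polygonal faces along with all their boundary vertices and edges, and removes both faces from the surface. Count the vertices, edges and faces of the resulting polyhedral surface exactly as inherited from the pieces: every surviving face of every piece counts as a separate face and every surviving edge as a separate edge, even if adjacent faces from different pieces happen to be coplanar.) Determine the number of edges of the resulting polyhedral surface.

56

A hendecagonal antiprism: V=22, E=44, F=24.
Attach a regular octahedron (V=6, E=12, F=8) along a 3-gon: merge 3 vertices and 3 edges, delete both glued faces → V=25, E=53, F=30.
Attach a regular tetrahedron (V=4, E=6, F=4) along a 3-gon: merge 3 vertices and 3 edges, delete both glued faces → V=26, E=56, F=32.
Check: V − E + F = 26 − 56 + 32 = 2.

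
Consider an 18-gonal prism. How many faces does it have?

20

A prism on an n-gon has two n-gon bases and n rectangular sides: V = 2·18 = 36, E = 3·18 = 54, F = 18 + 2 = 20.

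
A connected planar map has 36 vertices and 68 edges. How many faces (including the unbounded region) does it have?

34

Euler's formula for a connected plane graph: V − E + F = 2, so F = 2 − 36 + 68 = 34.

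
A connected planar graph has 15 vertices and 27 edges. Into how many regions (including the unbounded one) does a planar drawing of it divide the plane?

Euler's formula for a connected plane graph: V − E + F = 2, so F = 2 − 15 + 27 = 14.

14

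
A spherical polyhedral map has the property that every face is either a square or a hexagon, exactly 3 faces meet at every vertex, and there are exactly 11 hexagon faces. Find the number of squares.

Let x be the number of squares; then F = 11 + x.
Edge–face incidences: 2E = 6·11 + 4·x = 66 + 4x.
Every vertex has degree 3, so 3V = 2E.
Euler: V − E + F = 2 ⇒ (2E)/3 − E + (11 + x) = 2.
Multiply by 6: 2·(2E) − 3·(2E) + 6·(11 + x) = 12, i.e. 66 + 6x − (66 + 4x) = 12.
Collecting terms: 2x = 12, so x = 6.
Then 2E = 66 + 4·6 = 90, so E = 45, V = 2E/3 = 30, F = 11 + 6 = 17.

6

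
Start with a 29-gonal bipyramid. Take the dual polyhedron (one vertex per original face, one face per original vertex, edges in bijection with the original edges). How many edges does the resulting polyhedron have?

The base solid has V = 31, E = 87, F = 58.
The dual swaps V and F and preserves E: V′ = F = 58, E′ = E = 87, F′ = V = 31.

87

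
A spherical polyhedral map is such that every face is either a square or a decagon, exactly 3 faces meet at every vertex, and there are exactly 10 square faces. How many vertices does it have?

Let x be the number of decagons; then F = 10 + x.
Edge–face incidences: 2E = 4·10 + 10·x = 40 + 10x.
Every vertex has degree 3, so 3V = 2E.
Euler: V − E + F = 2 ⇒ (2E)/3 − E + (10 + x) = 2.
Multiply by 6: 2·(2E) − 3·(2E) + 6·(10 + x) = 12, i.e. 60 + 6x − (40 + 10x) = 12.
Collecting terms: −4x + 20 = 12, so −4x = −8, so x = 2.
Then 2E = 40 + 10·2 = 60, so E = 30, V = 2E/3 = 20, F = 10 + 2 = 12.

20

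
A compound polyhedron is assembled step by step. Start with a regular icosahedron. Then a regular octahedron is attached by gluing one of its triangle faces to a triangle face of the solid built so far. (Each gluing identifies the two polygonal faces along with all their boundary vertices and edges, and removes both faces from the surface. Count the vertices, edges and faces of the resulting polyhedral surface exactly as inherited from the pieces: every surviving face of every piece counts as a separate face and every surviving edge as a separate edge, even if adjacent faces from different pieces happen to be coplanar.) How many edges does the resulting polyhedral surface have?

A regular icosahedron: V=12, E=30, F=20.
Attach a regular octahedron (V=6, E=12, F=8) along a 3-gon: merge 3 vertices and 3 edges, delete both glued faces → V=15, E=39, F=26.
Check: V − E + F = 15 − 39 + 26 = 2.

39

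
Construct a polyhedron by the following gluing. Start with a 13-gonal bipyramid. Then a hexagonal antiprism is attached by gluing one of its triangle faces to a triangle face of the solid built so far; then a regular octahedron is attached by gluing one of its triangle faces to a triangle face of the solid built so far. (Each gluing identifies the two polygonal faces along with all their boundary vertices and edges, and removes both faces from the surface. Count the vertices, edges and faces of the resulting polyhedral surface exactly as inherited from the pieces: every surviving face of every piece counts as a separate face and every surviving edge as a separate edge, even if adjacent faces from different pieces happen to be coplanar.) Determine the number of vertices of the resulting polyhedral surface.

27

A 13-gonal bipyramid: V=15, E=39, F=26.
Attach a hexagonal antiprism (V=12, E=24, F=14) along a 3-gon: merge 3 vertices and 3 edges, delete both glued faces → V=24, E=60, F=38.
Attach a regular octahedron (V=6, E=12, F=8) along a 3-gon: merge 3 vertices and 3 edges, delete both glued faces → V=27, E=69, F=44.
Check: V − E + F = 27 − 69 + 44 = 2.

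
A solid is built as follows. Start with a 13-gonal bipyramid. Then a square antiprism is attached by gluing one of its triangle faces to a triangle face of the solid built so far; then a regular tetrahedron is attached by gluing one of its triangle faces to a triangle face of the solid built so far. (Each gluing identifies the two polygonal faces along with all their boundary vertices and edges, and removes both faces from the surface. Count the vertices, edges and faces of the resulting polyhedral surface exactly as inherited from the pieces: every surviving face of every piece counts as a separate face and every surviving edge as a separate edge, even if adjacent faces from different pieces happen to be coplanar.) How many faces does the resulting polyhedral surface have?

36

A 13-gonal bipyramid: V=15, E=39, F=26.
Attach a square antiprism (V=8, E=16, F=10) along a 3-gon: merge 3 vertices and 3 edges, delete both glued faces → V=20, E=52, F=34.
Attach a regular tetrahedron (V=4, E=6, F=4) along a 3-gon: merge 3 vertices and 3 edges, delete both glued faces → V=21, E=55, F=36.
Check: V − E + F = 21 − 55 + 36 = 2.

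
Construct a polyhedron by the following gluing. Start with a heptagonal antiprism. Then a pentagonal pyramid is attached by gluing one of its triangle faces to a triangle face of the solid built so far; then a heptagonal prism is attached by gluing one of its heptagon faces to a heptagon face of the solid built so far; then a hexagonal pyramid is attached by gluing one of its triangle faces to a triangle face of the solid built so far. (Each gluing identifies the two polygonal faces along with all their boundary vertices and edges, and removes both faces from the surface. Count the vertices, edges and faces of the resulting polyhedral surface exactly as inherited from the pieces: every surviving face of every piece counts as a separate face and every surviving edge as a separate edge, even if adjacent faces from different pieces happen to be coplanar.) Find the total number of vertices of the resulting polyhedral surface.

28

A heptagonal antiprism: V=14, E=28, F=16.
Attach a pentagonal pyramid (V=6, E=10, F=6) along a 3-gon: merge 3 vertices and 3 edges, delete both glued faces → V=17, E=35, F=20.
Attach a heptagonal prism (V=14, E=21, F=9) along a 7-gon: merge 7 vertices and 7 edges, delete both glued faces → V=24, E=49, F=27.
Attach a hexagonal pyramid (V=7, E=12, F=7) along a 3-gon: merge 3 vertices and 3 edges, delete both glued faces → V=28, E=58, F=32.
Check: V − E + F = 28 − 58 + 32 = 2.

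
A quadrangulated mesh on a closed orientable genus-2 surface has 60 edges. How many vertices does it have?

28

χ = 2 − 2·2 = -2, and every face is a square so 4F = 2E.
F = 2E/4 = 30. Then V = -2 + E − F = -2 + 60 − 30 = 28.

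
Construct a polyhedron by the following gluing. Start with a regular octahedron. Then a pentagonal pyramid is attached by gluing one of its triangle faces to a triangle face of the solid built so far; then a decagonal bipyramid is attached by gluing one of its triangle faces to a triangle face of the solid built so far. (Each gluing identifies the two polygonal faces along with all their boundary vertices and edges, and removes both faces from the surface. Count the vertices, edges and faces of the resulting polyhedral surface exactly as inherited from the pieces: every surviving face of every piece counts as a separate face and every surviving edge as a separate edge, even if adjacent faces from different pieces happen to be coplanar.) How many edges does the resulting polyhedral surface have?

46

A regular octahedron: V=6, E=12, F=8.
Attach a pentagonal pyramid (V=6, E=10, F=6) along a 3-gon: merge 3 vertices and 3 edges, delete both glued faces → V=9, E=19, F=12.
Attach a decagonal bipyramid (V=12, E=30, F=20) along a 3-gon: merge 3 vertices and 3 edges, delete both glued faces → V=18, E=46, F=30.
Check: V − E + F = 18 − 46 + 30 = 2.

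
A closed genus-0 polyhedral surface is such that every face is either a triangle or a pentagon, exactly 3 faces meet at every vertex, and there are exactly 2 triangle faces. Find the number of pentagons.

Let x be the number of pentagons; then F = 2 + x.
Edge–face incidences: 2E = 3·2 + 5·x = 6 + 5x.
Every vertex has degree 3, so 3V = 2E.
Euler: V − E + F = 2 ⇒ (2E)/3 − E + (2 + x) = 2.
Multiply by 6: 2·(2E) − 3·(2E) + 6·(2 + x) = 12, i.e. 12 + 6x − (6 + 5x) = 12.
Collecting terms: x + 6 = 12, so x = 6.
Then 2E = 6 + 5·6 = 36, so E = 18, V = 2E/3 = 12, F = 2 + 6 = 8.

6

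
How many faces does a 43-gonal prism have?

45

A prism on an n-gon has two n-gon bases and n rectangular sides: V = 2·43 = 86, E = 3·43 = 129, F = 43 + 2 = 45.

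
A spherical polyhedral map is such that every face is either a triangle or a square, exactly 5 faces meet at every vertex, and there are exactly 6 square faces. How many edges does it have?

60

Let x be the number of triangles; then F = 6 + x.
Edge–face incidences: 2E = 4·6 + 3·x = 24 + 3x.
Every vertex has degree 5, so 5V = 2E.
Euler: V − E + F = 2 ⇒ (2E)/5 − E + (6 + x) = 2.
Multiply by 10: 2·(2E) − 5·(2E) + 10·(6 + x) = 20, i.e. 60 + 10x − 3·(24 + 3x) = 20.
Collecting terms: x − 12 = 20, so x = 32.
Then 2E = 24 + 3·32 = 120, so E = 60, V = 2E/5 = 24, F = 6 + 32 = 38.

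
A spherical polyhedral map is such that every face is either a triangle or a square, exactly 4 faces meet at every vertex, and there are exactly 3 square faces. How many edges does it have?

18

Let x be the number of triangles; then F = 3 + x.
Edge–face incidences: 2E = 4·3 + 3·x = 12 + 3x.
Every vertex has degree 4, so 4V = 2E.
Euler: V − E + F = 2 ⇒ (2E)/4 − E + (3 + x) = 2.
Multiply by 8: 2·(2E) − 4·(2E) + 8·(3 + x) = 16, i.e. 24 + 8x − 2·(12 + 3x) = 16.
Collecting terms: 2x = 16, so x = 8.
Then 2E = 12 + 3·8 = 36, so E = 18, V = 2E/4 = 9, F = 3 + 8 = 11.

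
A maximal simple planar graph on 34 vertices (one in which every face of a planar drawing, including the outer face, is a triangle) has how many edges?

In a plane triangulation 3F = 2E and V − E + F = 2, so E = 3V − 6 = 3·34 − 6 = 96.

96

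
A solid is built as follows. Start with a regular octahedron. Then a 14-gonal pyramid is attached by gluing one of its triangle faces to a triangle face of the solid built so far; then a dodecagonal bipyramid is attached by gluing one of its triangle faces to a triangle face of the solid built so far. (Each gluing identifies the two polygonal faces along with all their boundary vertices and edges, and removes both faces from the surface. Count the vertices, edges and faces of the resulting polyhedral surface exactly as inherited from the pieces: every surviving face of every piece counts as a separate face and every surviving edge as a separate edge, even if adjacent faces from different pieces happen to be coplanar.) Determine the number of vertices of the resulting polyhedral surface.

29

A regular octahedron: V=6, E=12, F=8.
Attach a 14-gonal pyramid (V=15, E=28, F=15) along a 3-gon: merge 3 vertices and 3 edges, delete both glued faces → V=18, E=37, F=21.
Attach a dodecagonal bipyramid (V=14, E=36, F=24) along a 3-gon: merge 3 vertices and 3 edges, delete both glued faces → V=29, E=70, F=43.
Check: V − E + F = 29 − 70 + 43 = 2.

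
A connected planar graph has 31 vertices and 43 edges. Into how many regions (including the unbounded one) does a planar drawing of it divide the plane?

Euler's formula for a connected plane graph: V − E + F = 2, so F = 2 − 31 + 43 = 14.

14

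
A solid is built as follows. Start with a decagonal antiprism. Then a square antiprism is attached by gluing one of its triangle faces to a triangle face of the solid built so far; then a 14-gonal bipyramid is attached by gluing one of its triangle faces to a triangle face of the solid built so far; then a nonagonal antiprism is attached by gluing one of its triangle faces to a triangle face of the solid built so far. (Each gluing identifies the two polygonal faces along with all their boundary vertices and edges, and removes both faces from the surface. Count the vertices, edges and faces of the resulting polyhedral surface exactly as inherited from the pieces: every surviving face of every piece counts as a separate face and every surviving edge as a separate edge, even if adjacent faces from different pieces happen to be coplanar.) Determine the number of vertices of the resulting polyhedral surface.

53

A decagonal antiprism: V=20, E=40, F=22.
Attach a square antiprism (V=8, E=16, F=10) along a 3-gon: merge 3 vertices and 3 edges, delete both glued faces → V=25, E=53, F=30.
Attach a 14-gonal bipyramid (V=16, E=42, F=28) along a 3-gon: merge 3 vertices and 3 edges, delete both glued faces → V=38, E=92, F=56.
Attach a nonagonal antiprism (V=18, E=36, F=20) along a 3-gon: merge 3 vertices and 3 edges, delete both glued faces → V=53, E=125, F=74.
Check: V − E + F = 53 − 125 + 74 = 2.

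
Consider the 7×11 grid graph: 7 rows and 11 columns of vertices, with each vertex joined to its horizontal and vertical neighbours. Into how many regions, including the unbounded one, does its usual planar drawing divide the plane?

61

The grid has V = 7·11 = 77 vertices and E = 7·10 + 11·6 = 136 edges.
F = 2 − V + E = 2 − 77 + 136 = 61.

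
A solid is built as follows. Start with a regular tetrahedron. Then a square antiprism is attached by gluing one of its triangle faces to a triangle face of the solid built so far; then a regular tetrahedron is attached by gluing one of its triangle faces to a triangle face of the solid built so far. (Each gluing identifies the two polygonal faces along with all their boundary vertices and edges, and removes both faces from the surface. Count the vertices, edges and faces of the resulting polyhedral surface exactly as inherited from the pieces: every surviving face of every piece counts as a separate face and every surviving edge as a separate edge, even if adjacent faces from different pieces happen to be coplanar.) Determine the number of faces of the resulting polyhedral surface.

14

A regular tetrahedron: V=4, E=6, F=4.
Attach a square antiprism (V=8, E=16, F=10) along a 3-gon: merge 3 vertices and 3 edges, delete both glued faces → V=9, E=19, F=12.
Attach a regular tetrahedron (V=4, E=6, F=4) along a 3-gon: merge 3 vertices and 3 edges, delete both glued faces → V=10, E=22, F=14.
Check: V − E + F = 10 − 22 + 14 = 2.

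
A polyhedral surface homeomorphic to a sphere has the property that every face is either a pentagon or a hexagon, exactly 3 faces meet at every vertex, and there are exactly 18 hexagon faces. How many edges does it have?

Let x be the number of pentagons; then F = 18 + x.
Edge–face incidences: 2E = 6·18 + 5·x = 108 + 5x.
Every vertex has degree 3, so 3V = 2E.
Euler: V − E + F = 2 ⇒ (2E)/3 − E + (18 + x) = 2.
Multiply by 6: 2·(2E) − 3·(2E) + 6·(18 + x) = 12, i.e. 108 + 6x − (108 + 5x) = 12.
Collecting terms: x = 12.
Then 2E = 108 + 5·12 = 168, so E = 84, V = 2E/3 = 56, F = 18 + 12 = 30.

84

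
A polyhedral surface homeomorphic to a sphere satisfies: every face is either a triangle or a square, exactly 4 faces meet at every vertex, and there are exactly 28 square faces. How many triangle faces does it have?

Let x be the number of triangles; then F = 28 + x.
Edge–face incidences: 2E = 4·28 + 3·x = 112 + 3x.
Every vertex has degree 4, so 4V = 2E.
Euler: V − E + F = 2 ⇒ (2E)/4 − E + (28 + x) = 2.
Multiply by 8: 2·(2E) − 4·(2E) + 8·(28 + x) = 16, i.e. 224 + 8x − 2·(112 + 3x) = 16.
Collecting terms: 2x = 16, so x = 8.
Then 2E = 112 + 3·8 = 136, so E = 68, V = 2E/4 = 34, F = 28 + 8 = 36.

8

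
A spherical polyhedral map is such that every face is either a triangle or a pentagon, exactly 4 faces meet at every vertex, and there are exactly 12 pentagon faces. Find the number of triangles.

Let x be the number of triangles; then F = 12 + x.
Edge–face incidences: 2E = 5·12 + 3·x = 60 + 3x.
Every vertex has degree 4, so 4V = 2E.
Euler: V − E + F = 2 ⇒ (2E)/4 − E + (12 + x) = 2.
Multiply by 8: 2·(2E) − 4·(2E) + 8·(12 + x) = 16, i.e. 96 + 8x − 2·(60 + 3x) = 16.
Collecting terms: 2x − 24 = 16, so 2x = 40, so x = 20.
Then 2E = 60 + 3·20 = 120, so E = 60, V = 2E/4 = 30, F = 12 + 20 = 32.

20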